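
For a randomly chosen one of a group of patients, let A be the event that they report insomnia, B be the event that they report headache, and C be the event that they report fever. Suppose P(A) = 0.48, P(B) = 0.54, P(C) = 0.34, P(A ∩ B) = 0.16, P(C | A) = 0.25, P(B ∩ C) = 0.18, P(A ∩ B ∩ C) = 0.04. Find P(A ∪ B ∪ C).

P(A ∩ C) = P(A)·P(C|A) = 0.48 × 0.25 = 0.12
Using inclusion–exclusion:
P(A ∪ B ∪ C) = 0.48 + 0.54 + 0.34 − 0.16 − 0.12 − 0.18 + 0.04 = 0.94

0.94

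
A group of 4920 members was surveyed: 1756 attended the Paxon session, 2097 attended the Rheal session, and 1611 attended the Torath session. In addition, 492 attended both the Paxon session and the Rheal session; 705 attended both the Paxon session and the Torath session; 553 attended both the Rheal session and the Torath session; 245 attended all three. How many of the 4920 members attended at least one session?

Apply inclusion-exclusion:
|union| = 1756 + 2097 + 1611 − 492 − 705 − 553 + 245 = 3959

3959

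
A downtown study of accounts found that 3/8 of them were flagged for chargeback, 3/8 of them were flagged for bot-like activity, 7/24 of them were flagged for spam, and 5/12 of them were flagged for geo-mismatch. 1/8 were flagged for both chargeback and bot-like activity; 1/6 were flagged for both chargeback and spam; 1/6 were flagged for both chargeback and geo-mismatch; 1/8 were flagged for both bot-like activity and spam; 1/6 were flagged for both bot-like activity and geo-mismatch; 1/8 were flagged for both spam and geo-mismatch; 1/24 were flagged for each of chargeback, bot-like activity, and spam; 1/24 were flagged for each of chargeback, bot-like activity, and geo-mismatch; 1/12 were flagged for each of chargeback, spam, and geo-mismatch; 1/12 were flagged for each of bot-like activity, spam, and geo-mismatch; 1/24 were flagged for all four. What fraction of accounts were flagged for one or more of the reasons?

Inclusion–exclusion gives
P(at least one) = 3/8 + 3/8 + 7/24 + 5/12 − 1/8 − 1/6 − 1/6 − 1/8 − 1/6 − 1/8 + 1/24 + 1/24 + 1/12 + 1/12 − 1/24 = 19/24

19/24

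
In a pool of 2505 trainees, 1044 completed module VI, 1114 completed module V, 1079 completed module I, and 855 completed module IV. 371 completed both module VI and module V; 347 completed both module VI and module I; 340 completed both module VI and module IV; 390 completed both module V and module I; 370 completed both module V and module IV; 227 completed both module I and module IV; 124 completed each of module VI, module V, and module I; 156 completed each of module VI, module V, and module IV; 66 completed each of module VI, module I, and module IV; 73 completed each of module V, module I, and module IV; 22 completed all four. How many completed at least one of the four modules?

2444

|at least one| = 1044 + 1114 + 1079 + 855 − 371 − 347 − 340 − 390 − 370 − 227 + 124 + 156 + 66 + 73 − 22 = 2444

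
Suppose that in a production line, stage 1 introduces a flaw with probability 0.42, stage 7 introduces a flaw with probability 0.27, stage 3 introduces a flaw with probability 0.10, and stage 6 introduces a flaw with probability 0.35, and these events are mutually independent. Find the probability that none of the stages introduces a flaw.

P(none) = (1 − 0.42) × (1 − 0.27) × (1 − 0.10) × (1 − 0.35) = 0.58 × 0.73 × 0.90 × 0.65 = 0.247689

0.247689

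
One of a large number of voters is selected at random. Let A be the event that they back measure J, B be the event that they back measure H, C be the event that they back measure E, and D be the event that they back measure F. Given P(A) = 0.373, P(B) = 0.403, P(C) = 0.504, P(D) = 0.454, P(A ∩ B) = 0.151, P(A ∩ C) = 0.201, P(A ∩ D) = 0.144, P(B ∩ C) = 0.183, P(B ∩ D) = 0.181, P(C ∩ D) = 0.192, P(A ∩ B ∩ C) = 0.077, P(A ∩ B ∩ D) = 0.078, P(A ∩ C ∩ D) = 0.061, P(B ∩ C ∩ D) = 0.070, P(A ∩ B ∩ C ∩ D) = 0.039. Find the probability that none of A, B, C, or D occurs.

Apply inclusion-exclusion:
P(A ∪ B ∪ C ∪ D) = 0.373 + 0.403 + 0.504 + 0.454 − 0.151 − 0.201 − 0.144 − 0.183 − 0.181 − 0.192 + 0.077 + 0.078 + 0.061 + 0.070 − 0.039 = 0.929
P(none) = 1 − 0.929 = 0.071

0.071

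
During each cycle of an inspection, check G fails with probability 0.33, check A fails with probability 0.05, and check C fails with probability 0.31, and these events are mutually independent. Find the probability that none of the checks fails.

0.439185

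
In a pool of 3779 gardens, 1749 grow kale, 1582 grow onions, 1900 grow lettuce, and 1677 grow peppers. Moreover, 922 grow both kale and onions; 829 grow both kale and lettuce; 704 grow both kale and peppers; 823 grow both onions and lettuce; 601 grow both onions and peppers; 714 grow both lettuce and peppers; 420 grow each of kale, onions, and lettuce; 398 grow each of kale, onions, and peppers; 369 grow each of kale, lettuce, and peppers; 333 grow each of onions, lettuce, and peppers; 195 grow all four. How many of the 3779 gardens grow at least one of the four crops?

3640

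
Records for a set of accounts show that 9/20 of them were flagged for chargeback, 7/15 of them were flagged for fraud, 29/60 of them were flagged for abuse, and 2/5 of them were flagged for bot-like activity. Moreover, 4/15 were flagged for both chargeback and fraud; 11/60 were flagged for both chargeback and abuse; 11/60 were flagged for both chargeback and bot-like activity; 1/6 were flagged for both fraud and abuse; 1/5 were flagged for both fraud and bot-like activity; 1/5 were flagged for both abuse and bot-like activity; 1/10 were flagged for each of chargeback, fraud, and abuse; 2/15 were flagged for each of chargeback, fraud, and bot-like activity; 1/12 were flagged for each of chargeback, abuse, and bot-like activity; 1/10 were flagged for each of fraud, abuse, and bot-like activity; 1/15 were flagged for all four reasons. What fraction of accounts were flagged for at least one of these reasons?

19/20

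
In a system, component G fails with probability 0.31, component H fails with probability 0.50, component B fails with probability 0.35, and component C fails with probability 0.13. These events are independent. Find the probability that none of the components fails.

0.1950975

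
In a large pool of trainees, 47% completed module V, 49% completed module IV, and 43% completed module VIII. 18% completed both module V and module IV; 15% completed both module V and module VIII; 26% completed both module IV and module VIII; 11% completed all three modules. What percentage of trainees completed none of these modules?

9%

P(≥1) = 47 + 49 + 43 − 18 − 15 − 26 + 11 = 91%
P(none) = 100% − 91% = 9%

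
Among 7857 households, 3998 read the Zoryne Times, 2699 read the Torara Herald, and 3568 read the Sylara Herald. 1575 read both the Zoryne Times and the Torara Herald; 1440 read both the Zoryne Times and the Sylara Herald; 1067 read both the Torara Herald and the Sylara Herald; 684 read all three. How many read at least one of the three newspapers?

Using inclusion–exclusion:
|union| = 3998 + 2699 + 3568 − 1575 − 1440 − 1067 + 684 = 6867

6867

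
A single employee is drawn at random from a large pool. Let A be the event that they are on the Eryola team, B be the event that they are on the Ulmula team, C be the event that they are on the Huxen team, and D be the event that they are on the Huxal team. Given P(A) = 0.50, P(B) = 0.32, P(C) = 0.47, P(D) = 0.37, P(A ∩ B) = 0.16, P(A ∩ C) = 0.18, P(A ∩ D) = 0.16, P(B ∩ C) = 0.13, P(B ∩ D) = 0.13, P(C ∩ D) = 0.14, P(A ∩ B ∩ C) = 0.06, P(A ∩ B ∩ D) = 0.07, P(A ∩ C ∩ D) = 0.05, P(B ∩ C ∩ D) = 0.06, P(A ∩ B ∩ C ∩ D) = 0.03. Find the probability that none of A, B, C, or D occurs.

0.03

By inclusion–exclusion:
P(A ∪ B ∪ C ∪ D) = 0.50 + 0.32 + 0.47 + 0.37 − 0.16 − 0.18 − 0.16 − 0.13 − 0.13 − 0.14 + 0.06 + 0.07 + 0.05 + 0.06 − 0.03 = 0.97
P(none) = 1 − 0.97 = 0.03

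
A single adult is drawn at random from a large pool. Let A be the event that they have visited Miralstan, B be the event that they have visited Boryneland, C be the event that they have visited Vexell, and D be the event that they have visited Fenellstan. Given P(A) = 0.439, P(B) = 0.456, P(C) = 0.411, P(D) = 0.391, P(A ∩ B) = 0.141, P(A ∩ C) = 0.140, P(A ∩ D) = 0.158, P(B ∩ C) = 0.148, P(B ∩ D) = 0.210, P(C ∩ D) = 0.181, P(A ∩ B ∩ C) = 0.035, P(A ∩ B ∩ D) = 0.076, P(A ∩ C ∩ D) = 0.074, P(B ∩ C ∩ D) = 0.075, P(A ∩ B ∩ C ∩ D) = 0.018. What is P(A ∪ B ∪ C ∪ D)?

Apply inclusion-exclusion:
P(A ∪ B ∪ C ∪ D) = 0.439 + 0.456 + 0.411 + 0.391 − 0.141 − 0.140 − 0.158 − 0.148 − 0.210 − 0.181 + 0.035 + 0.076 + 0.074 + 0.075 − 0.018 = 0.961

0.961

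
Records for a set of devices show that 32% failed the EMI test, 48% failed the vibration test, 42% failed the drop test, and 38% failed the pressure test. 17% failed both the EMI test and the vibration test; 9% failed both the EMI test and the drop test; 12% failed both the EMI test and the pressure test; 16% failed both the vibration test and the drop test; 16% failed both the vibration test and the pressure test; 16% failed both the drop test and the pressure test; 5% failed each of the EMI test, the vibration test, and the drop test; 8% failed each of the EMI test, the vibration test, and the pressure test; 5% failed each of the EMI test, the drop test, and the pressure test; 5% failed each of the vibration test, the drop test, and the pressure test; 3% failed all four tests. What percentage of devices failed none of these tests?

P(≥1) = 32 + 48 + 42 + 38 − 17 − 9 − 12 − 16 − 16 − 16 + 5 + 8 + 5 + 5 − 3 = 94%
P(none) = 100% − 94% = 6%

6%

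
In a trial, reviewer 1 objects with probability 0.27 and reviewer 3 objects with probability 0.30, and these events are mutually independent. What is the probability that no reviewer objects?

0.511

Independence gives P(none) = ∏(1 − pᵢ).
P(none) = (1 − 0.27) × (1 − 0.30) = 0.73 × 0.70 = 0.511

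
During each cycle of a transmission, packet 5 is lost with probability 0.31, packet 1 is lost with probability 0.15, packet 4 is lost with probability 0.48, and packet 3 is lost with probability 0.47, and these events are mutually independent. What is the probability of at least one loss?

0.8383606

P(none) = (1 − 0.31) × (1 − 0.15) × (1 − 0.48) × (1 − 0.47) = 0.69 × 0.85 × 0.52 × 0.53 = 0.1616394
P(at least one) = 1 − 0.1616394 = 0.8383606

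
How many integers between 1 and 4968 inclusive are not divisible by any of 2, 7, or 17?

2004

floor(4968/2) + floor(4968/7) + floor(4968/17) − floor(4968/14) − floor(4968/34) − floor(4968/119) + floor(4968/238) = 2484 + 709 + 292 − 354 − 146 − 41 + 20 = 2964
4968 − 2964 = 2004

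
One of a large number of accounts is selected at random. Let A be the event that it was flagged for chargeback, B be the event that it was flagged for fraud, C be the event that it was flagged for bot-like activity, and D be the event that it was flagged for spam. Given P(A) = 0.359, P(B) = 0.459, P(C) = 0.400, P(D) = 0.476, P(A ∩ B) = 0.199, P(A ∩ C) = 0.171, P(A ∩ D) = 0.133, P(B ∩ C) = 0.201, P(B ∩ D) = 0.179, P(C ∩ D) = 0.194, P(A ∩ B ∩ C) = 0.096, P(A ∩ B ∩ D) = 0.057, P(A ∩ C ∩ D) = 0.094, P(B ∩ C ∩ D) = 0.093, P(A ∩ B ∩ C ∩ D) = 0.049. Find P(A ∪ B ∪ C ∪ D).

0.908

By inclusion-exclusion,
P(A ∪ B ∪ C ∪ D) = 0.359 + 0.459 + 0.400 + 0.476 − 0.199 − 0.171 − 0.133 − 0.201 − 0.179 − 0.194 + 0.096 + 0.057 + 0.094 + 0.093 − 0.049 = 0.908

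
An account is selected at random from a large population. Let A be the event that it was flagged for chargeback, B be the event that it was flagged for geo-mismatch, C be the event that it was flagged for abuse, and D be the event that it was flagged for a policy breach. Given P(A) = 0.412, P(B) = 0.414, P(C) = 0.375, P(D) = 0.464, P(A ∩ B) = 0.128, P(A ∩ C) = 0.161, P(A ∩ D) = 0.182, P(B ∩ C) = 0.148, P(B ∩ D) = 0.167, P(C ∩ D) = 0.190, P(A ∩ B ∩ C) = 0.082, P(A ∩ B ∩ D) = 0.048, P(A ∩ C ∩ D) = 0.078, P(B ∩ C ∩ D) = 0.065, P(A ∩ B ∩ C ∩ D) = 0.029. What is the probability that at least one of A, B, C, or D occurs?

0.933

By inclusion–exclusion:
P(A ∪ B ∪ C ∪ D) = 0.412 + 0.414 + 0.375 + 0.464 − 0.128 − 0.161 − 0.182 − 0.148 − 0.167 − 0.190 + 0.082 + 0.048 + 0.078 + 0.065 − 0.029 = 0.933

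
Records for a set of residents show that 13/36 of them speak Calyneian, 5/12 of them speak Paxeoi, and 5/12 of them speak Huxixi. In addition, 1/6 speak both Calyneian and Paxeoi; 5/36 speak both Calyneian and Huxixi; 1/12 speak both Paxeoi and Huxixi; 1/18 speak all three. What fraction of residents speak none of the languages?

P(≥1) = 13/36 + 5/12 + 5/12 − 1/6 − 5/36 − 1/12 + 1/18 = 31/36
P(none) = 1 − 31/36 = 5/36

5/36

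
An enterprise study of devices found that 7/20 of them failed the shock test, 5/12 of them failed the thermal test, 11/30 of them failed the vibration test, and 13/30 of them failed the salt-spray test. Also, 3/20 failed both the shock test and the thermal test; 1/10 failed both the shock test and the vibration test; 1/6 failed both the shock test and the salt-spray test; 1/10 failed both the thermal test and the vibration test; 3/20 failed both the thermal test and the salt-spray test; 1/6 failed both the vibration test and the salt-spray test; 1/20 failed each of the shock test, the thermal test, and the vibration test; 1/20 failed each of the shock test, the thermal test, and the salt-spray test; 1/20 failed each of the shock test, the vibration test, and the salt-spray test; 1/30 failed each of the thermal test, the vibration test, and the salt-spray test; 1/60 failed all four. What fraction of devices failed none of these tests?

By inclusion-exclusion,
P(≥1) = 7/20 + 5/12 + 11/30 + 13/30 − 3/20 − 1/10 − 1/6 − 1/10 − 3/20 − 1/6 + 1/20 + 1/20 + 1/20 + 1/30 − 1/60 = 9/10
P(none) = 1 − 9/10 = 1/10

1/10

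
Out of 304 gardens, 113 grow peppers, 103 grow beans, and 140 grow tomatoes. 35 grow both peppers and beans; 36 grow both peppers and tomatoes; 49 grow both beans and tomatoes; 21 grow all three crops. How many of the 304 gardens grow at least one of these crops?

Apply inclusion-exclusion:
N(≥1) = 113 + 103 + 140 − 35 − 36 − 49 + 21 = 257

257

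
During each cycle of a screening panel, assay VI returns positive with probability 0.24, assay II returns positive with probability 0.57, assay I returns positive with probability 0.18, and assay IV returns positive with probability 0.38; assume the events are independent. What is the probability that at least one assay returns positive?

Independence gives P(none) = ∏(1 − pᵢ).
P(none) = (1 − 0.24) × (1 − 0.57) × (1 − 0.18) × (1 − 0.38) = 0.76 × 0.43 × 0.82 × 0.62 = 0.16614512
P(at least one) = 1 − 0.16614512 = 0.83385488

0.83385488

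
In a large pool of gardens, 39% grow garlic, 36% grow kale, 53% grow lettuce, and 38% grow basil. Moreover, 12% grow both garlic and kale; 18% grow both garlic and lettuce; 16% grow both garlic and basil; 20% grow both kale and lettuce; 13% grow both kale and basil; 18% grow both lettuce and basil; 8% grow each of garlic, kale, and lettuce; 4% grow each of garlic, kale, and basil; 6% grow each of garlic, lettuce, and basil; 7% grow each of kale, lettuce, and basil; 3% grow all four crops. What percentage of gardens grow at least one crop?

91%

P(≥1) = 39 + 36 + 53 + 38 − 12 − 18 − 16 − 20 − 13 − 18 + 8 + 4 + 6 + 7 − 3 = 91%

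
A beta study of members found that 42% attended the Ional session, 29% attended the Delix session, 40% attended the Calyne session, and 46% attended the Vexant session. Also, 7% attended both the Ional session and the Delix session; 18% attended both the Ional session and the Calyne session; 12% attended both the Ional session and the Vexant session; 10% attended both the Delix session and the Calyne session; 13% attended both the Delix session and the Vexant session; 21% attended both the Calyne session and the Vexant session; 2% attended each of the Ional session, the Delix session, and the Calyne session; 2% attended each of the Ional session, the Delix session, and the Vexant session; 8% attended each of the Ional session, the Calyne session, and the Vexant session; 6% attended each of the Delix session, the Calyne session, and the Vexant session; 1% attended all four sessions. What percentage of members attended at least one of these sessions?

93%

Using inclusion–exclusion:
P(at least one) = 42 + 29 + 40 + 46 − 7 − 18 − 12 − 10 − 13 − 21 + 2 + 2 + 8 + 6 − 1 = 93%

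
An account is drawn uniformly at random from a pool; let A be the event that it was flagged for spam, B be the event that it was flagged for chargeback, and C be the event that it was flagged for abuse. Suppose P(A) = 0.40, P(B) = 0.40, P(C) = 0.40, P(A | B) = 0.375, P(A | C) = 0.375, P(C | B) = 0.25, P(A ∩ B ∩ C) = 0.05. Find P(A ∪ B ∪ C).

0.85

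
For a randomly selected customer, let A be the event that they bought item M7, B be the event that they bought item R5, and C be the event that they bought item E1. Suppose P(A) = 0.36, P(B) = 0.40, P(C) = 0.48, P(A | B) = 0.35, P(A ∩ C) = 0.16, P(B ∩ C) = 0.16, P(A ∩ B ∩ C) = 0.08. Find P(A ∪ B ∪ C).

0.86

P(A ∩ B) = P(B)·P(A|B) = 0.40 × 0.35 = 0.14
By inclusion–exclusion:
P(A ∪ B ∪ C) = 0.36 + 0.40 + 0.48 − 0.14 − 0.16 − 0.16 + 0.08 = 0.86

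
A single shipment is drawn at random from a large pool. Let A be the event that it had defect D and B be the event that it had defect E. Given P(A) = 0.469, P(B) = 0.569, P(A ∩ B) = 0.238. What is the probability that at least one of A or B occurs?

0.800

Inclusion–exclusion gives
P(A ∪ B) = 0.469 + 0.569 − 0.238 = 0.800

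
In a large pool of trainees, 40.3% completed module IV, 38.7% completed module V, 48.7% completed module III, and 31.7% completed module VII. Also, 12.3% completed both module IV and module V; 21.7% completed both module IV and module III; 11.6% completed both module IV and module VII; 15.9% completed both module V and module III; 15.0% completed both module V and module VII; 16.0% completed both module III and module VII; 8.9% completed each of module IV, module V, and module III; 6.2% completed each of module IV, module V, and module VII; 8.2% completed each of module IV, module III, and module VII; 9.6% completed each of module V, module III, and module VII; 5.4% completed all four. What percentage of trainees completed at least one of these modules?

94.4%

P(≥1) = 40.3 + 38.7 + 48.7 + 31.7 − 12.3 − 21.7 − 11.6 − 15.9 − 15.0 − 16.0 + 8.9 + 6.2 + 8.2 + 9.6 − 5.4 = 94.4%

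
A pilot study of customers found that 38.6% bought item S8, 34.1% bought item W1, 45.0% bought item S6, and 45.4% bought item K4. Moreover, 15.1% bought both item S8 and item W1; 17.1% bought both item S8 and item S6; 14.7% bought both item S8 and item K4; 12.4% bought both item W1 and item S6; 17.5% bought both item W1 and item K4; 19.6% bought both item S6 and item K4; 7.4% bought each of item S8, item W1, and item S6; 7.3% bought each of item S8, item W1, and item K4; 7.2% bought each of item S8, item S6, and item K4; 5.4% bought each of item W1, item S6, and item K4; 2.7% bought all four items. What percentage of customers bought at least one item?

P(≥1) = 38.6 + 34.1 + 45.0 + 45.4 − 15.1 − 17.1 − 14.7 − 12.4 − 17.5 − 19.6 + 7.4 + 7.3 + 7.2 + 5.4 − 2.7 = 91.3%

91.3%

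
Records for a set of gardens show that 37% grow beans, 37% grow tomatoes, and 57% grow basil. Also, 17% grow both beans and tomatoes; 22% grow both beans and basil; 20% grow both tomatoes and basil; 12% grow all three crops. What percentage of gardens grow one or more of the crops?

P(at least one) = 37 + 37 + 57 − 17 − 22 − 20 + 12 = 84%

84%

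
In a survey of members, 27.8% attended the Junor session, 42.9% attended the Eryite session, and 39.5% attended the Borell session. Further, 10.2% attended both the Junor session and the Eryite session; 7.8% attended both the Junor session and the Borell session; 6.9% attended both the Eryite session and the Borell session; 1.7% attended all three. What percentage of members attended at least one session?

87.0%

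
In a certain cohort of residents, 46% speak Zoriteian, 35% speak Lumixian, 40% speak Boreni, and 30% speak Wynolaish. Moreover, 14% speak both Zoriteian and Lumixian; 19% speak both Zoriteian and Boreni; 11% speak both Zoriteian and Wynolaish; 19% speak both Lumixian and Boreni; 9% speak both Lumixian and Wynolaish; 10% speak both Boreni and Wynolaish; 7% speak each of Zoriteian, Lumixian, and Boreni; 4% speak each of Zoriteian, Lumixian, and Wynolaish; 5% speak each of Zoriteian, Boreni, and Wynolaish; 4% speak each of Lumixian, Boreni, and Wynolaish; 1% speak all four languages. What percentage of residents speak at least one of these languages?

88%

P(union) = 46 + 35 + 40 + 30 − 14 − 19 − 11 − 19 − 9 − 10 + 7 + 4 + 5 + 4 − 1 = 88%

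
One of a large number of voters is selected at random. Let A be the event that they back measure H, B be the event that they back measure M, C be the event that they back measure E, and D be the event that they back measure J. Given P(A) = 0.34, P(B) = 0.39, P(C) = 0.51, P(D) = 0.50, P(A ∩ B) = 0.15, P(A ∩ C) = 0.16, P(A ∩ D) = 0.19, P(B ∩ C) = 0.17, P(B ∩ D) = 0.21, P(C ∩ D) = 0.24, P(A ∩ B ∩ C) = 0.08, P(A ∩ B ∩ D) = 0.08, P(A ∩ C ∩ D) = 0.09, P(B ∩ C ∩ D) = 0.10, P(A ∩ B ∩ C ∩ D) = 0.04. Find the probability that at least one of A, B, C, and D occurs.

0.93

P(A ∪ B ∪ C ∪ D) = 0.34 + 0.39 + 0.51 + 0.50 − 0.15 − 0.16 − 0.19 − 0.17 − 0.21 − 0.24 + 0.08 + 0.08 + 0.09 + 0.10 − 0.04 = 0.93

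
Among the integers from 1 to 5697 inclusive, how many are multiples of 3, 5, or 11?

2935

By inclusion-exclusion,
⌊5697/3⌋ + ⌊5697/5⌋ + ⌊5697/11⌋ − ⌊5697/15⌋ − ⌊5697/33⌋ − ⌊5697/55⌋ + ⌊5697/165⌋ = 1899 + 1139 + 517 − 379 − 172 − 103 + 34 = 2935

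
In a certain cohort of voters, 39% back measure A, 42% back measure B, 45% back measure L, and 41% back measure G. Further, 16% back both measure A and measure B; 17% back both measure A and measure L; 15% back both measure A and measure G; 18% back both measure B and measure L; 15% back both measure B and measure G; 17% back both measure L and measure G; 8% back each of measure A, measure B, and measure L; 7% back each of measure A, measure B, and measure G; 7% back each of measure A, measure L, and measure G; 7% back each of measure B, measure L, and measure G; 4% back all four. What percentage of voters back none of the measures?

Inclusion–exclusion gives
P(≥1) = 39 + 42 + 45 + 41 − 16 − 17 − 15 − 18 − 15 − 17 + 8 + 7 + 7 + 7 − 4 = 94%
P(none) = 100% − 94% = 6%

6%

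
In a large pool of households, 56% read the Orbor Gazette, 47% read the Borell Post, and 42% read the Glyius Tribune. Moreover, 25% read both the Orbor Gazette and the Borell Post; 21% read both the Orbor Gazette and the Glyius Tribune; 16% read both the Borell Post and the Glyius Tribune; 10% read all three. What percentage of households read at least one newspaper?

Using inclusion–exclusion:
P(union) = 56 + 47 + 42 − 25 − 21 − 16 + 10 = 93%

93%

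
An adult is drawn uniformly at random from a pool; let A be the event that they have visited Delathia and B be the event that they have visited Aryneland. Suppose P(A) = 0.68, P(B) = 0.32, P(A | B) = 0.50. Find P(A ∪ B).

P(A ∩ B) = P(B)·P(A|B) = 0.32 × 0.50 = 0.16
Apply inclusion-exclusion:
P(A ∪ B) = 0.68 + 0.32 − 0.16 = 0.84

0.84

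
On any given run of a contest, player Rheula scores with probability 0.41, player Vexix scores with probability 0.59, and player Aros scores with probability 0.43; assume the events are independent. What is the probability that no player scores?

0.137883

Independence gives P(none) = ∏(1 − pᵢ).
P(none) = (1 − 0.41) × (1 − 0.59) × (1 − 0.43) = 0.59 × 0.41 × 0.57 = 0.137883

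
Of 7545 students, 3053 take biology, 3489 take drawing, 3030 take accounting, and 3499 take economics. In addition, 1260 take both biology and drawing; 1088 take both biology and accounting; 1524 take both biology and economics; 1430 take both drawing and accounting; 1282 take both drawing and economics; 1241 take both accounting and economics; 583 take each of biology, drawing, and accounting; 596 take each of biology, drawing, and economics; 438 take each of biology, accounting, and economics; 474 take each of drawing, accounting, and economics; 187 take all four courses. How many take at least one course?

7150

Using inclusion–exclusion:
|union| = 3053 + 3489 + 3030 + 3499 − 1260 − 1088 − 1524 − 1430 − 1282 − 1241 + 583 + 596 + 438 + 474 − 187 = 7150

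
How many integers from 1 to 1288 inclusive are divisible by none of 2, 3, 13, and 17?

373

Apply inclusion-exclusion:
644 + 429 + 99 + 75 − 214 − 49 − 37 − 33 − 25 − 5 + 16 + 12 + 2 + 1 − 0 = 915
1288 − 915 = 373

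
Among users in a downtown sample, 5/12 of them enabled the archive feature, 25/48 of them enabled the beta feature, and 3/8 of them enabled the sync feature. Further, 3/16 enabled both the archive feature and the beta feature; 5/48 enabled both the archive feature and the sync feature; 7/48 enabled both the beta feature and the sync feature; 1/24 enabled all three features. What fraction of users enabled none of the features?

1/12

P(union) = 5/12 + 25/48 + 3/8 − 3/16 − 5/48 − 7/48 + 1/24 = 11/12
P(none) = 1 − 11/12 = 1/12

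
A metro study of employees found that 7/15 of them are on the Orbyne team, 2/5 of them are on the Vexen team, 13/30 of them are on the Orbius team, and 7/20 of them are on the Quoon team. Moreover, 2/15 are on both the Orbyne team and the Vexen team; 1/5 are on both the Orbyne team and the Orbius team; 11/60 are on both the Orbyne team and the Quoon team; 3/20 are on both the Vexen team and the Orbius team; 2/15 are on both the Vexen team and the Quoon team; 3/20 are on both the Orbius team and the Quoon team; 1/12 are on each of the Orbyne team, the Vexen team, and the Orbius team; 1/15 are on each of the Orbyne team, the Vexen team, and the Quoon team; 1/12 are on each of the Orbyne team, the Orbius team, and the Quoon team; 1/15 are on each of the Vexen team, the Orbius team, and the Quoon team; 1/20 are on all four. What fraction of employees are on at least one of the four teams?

19/20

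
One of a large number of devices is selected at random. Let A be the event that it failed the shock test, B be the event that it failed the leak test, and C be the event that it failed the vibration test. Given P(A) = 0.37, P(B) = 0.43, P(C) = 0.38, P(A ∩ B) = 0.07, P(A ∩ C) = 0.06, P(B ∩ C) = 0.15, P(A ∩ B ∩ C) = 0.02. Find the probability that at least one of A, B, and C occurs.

P(A ∪ B ∪ C) = 0.37 + 0.43 + 0.38 − 0.07 − 0.06 − 0.15 + 0.02 = 0.92

0.92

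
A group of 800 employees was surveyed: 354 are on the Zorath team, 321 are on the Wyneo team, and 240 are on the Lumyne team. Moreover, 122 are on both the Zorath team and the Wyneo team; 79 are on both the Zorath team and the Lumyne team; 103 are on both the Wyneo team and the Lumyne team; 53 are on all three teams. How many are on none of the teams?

Apply inclusion-exclusion:
|at least one| = 354 + 321 + 240 − 122 − 79 − 103 + 53 = 664
None: 800 − 664 = 136

136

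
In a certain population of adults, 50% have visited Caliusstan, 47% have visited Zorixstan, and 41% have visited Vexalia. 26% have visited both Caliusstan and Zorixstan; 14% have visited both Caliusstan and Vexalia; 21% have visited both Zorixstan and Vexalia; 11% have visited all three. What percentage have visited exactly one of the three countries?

By inclusion–exclusion (exactly-one form):
P(exactly one) = 50 + 47 + 41 − 2·26 − 2·14 − 2·21 + 3·11 = 49%

49%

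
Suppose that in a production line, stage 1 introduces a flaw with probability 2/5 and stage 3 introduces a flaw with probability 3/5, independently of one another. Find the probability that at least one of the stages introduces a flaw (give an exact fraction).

P(none) = (1 − 2/5) × (1 − 3/5) = 3/5 × 2/5 = 6/25
P(at least one) = 1 − 6/25 = 19/25

19/25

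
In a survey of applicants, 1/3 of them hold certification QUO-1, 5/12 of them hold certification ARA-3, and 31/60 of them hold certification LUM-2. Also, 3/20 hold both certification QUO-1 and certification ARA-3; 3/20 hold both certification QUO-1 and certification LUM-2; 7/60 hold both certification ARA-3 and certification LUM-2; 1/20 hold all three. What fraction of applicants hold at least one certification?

9/10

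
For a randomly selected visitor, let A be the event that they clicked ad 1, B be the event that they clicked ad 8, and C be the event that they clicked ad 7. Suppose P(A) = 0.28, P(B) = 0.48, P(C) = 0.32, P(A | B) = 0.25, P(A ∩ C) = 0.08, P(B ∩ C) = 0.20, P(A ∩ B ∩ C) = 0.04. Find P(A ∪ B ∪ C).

0.72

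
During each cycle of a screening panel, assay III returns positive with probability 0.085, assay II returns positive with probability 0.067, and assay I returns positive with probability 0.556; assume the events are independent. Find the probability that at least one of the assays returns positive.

0.62095942

Independence gives P(none) = ∏(1 − pᵢ).
P(none) = (1 − 0.085) × (1 − 0.067) × (1 − 0.556) = 0.915 × 0.933 × 0.444 = 0.37904058
P(at least one) = 1 − 0.37904058 = 0.62095942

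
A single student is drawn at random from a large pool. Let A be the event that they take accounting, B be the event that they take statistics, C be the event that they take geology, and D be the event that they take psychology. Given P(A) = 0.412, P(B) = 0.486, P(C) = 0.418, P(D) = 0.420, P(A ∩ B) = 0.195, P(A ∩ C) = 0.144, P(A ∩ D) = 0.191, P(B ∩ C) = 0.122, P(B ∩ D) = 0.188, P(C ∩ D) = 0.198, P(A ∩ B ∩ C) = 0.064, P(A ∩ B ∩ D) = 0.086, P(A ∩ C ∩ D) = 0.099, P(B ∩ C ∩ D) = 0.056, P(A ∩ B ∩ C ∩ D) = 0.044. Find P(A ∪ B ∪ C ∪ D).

Apply inclusion-exclusion:
P(A ∪ B ∪ C ∪ D) = 0.412 + 0.486 + 0.418 + 0.420 − 0.195 − 0.144 − 0.191 − 0.122 − 0.188 − 0.198 + 0.064 + 0.086 + 0.099 + 0.056 − 0.044 = 0.959

0.959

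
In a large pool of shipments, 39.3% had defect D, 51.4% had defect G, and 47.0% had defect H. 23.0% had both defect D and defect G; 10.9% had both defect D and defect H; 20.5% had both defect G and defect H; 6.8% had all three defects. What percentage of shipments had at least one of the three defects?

90.1%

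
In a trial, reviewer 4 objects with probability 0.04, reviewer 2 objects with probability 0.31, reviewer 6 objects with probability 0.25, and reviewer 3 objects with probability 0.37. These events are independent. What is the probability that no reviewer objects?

P(none) = (1 − 0.04) × (1 − 0.31) × (1 − 0.25) × (1 − 0.37) = 0.96 × 0.69 × 0.75 × 0.63 = 0.312984

0.312984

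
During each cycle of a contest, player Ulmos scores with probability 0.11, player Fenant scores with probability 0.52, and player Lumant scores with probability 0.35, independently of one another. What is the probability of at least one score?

0.72232

P(none) = (1 − 0.11) × (1 − 0.52) × (1 − 0.35) = 0.89 × 0.48 × 0.65 = 0.27768
P(at least one) = 1 − 0.27768 = 0.72232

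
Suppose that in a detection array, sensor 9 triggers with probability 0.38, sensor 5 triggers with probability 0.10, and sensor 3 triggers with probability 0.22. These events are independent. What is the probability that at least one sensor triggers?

P(none) = (1 − 0.38) × (1 − 0.10) × (1 − 0.22) = 0.62 × 0.90 × 0.78 = 0.43524
P(at least one) = 1 − 0.43524 = 0.56476

0.56476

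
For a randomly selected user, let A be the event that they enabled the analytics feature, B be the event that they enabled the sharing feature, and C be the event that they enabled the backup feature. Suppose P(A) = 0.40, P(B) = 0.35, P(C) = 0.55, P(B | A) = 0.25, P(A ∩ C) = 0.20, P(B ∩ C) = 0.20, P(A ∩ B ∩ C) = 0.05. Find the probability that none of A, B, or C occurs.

P(A ∩ B) = P(A)·P(B|A) = 0.40 × 0.25 = 0.10
Using inclusion–exclusion:
P(A ∪ B ∪ C) = 0.40 + 0.35 + 0.55 − 0.10 − 0.20 − 0.20 + 0.05 = 0.85
P(none) = 1 − 0.85 = 0.15

0.15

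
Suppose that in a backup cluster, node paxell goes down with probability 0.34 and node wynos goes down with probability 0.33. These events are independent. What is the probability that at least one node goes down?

0.5578

P(none) = (1 − 0.34) × (1 − 0.33) = 0.66 × 0.67 = 0.4422
P(at least one) = 1 − 0.4422 = 0.5578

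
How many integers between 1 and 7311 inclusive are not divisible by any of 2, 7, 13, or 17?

2724

Using inclusion–exclusion:
3655 + 1044 + 562 + 430 − 522 − 281 − 215 − 80 − 61 − 33 + 40 + 30 + 16 + 4 − 2 = 4587
7311 − 4587 = 2724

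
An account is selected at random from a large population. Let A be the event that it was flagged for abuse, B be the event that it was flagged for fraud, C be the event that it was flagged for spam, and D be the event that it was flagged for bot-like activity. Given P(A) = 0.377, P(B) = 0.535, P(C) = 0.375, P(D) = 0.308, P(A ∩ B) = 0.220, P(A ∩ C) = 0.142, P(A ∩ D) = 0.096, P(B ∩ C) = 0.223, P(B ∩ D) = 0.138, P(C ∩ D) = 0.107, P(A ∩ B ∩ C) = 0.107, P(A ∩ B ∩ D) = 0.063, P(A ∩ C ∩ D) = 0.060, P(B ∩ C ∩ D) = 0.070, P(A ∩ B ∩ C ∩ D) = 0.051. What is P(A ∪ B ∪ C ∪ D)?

Inclusion–exclusion gives
P(A ∪ B ∪ C ∪ D) = 0.377 + 0.535 + 0.375 + 0.308 − 0.220 − 0.142 − 0.096 − 0.223 − 0.138 − 0.107 + 0.107 + 0.063 + 0.060 + 0.070 − 0.051 = 0.918

0.918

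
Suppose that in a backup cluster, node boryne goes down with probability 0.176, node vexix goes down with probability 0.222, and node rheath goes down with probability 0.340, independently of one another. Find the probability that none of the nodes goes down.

Independence gives P(none) = ∏(1 − pᵢ).
P(none) = (1 − 0.176) × (1 − 0.222) × (1 − 0.340) = 0.824 × 0.778 × 0.660 = 0.42310752

0.42310752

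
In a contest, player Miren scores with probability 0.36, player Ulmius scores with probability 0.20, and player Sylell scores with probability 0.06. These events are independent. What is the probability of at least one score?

0.51872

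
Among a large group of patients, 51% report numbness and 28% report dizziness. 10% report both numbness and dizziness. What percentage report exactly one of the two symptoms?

P(exactly one) = 51 + 28 − 2·10 = 59%

59%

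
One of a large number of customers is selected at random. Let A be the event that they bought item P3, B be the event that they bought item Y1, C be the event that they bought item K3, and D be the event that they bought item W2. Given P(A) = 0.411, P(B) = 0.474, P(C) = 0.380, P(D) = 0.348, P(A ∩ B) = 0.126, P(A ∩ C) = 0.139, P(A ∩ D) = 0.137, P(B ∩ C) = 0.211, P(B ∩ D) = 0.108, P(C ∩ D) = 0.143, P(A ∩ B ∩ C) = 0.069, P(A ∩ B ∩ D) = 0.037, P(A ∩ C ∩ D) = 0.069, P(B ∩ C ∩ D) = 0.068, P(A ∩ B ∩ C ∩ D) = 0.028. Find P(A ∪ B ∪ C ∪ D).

0.964

Apply inclusion-exclusion:
P(A ∪ B ∪ C ∪ D) = 0.411 + 0.474 + 0.380 + 0.348 − 0.126 − 0.139 − 0.137 − 0.211 − 0.108 − 0.143 + 0.069 + 0.037 + 0.069 + 0.068 − 0.028 = 0.964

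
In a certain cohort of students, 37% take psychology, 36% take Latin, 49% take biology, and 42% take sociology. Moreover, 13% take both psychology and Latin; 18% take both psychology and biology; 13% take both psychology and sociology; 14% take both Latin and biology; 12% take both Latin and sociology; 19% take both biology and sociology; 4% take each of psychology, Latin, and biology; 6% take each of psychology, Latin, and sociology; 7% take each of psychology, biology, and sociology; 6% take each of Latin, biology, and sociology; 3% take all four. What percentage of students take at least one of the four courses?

P(at least one) = 37 + 36 + 49 + 42 − 13 − 18 − 13 − 14 − 12 − 19 + 4 + 6 + 7 + 6 − 3 = 95%

95%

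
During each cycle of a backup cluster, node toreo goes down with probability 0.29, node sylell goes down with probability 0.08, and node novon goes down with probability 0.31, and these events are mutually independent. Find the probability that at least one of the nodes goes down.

P(none) = (1 − 0.29) × (1 − 0.08) × (1 − 0.31) = 0.71 × 0.92 × 0.69 = 0.450708
P(at least one) = 1 − 0.450708 = 0.549292

0.549292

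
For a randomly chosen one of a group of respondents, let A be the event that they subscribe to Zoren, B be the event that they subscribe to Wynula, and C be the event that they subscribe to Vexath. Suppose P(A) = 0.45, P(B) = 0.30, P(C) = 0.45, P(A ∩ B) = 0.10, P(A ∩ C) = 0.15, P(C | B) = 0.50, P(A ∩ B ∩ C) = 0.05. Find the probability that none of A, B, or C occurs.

P(B ∩ C) = P(B)·P(C|B) = 0.30 × 0.50 = 0.15
By inclusion–exclusion:
P(A ∪ B ∪ C) = 0.45 + 0.30 + 0.45 − 0.10 − 0.15 − 0.15 + 0.05 = 0.85
P(none) = 1 − 0.85 = 0.15

0.15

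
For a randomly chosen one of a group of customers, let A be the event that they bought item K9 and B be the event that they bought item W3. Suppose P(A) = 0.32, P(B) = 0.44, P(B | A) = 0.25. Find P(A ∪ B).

0.68

P(A ∩ B) = P(A)·P(B|A) = 0.32 × 0.25 = 0.08
Using inclusion–exclusion:
P(A ∪ B) = 0.32 + 0.44 − 0.08 = 0.68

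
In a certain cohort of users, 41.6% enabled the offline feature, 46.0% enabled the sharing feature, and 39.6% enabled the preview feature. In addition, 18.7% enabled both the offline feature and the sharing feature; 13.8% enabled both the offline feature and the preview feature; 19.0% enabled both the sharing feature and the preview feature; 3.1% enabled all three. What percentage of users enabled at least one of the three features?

78.8%

Using inclusion–exclusion:
P(at least one) = 41.6 + 46.0 + 39.6 − 18.7 − 13.8 − 19.0 + 3.1 = 78.8%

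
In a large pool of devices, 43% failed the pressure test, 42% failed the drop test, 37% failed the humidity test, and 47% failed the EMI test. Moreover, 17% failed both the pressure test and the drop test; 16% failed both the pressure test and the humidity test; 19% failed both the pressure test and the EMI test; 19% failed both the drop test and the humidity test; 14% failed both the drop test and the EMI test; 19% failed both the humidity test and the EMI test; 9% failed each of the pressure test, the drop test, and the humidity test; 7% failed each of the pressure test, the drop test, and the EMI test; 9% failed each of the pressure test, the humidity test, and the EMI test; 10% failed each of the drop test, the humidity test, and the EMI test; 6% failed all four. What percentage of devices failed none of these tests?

Inclusion–exclusion gives
P(≥1) = 43 + 42 + 37 + 47 − 17 − 16 − 19 − 19 − 14 − 19 + 9 + 7 + 9 + 10 − 6 = 94%
P(none) = 100% − 94% = 6%

6%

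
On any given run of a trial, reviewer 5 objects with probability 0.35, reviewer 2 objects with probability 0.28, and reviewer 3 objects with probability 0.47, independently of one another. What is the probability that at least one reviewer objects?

0.75196

Independence gives P(none) = ∏(1 − pᵢ).
P(none) = (1 − 0.35) × (1 − 0.28) × (1 − 0.47) = 0.65 × 0.72 × 0.53 = 0.24804
P(at least one) = 1 − 0.24804 = 0.75196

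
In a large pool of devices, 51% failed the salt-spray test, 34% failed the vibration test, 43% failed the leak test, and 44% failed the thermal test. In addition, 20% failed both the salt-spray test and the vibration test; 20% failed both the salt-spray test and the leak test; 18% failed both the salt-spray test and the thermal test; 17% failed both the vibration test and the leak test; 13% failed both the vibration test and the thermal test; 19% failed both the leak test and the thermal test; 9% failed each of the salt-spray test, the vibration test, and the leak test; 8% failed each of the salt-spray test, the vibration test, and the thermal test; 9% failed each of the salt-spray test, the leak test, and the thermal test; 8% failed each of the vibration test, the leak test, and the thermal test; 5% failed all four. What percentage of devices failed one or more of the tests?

94%

By inclusion-exclusion,
P(union) = 51 + 34 + 43 + 44 − 20 − 20 − 18 − 17 − 13 − 19 + 9 + 8 + 9 + 8 − 5 = 94%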